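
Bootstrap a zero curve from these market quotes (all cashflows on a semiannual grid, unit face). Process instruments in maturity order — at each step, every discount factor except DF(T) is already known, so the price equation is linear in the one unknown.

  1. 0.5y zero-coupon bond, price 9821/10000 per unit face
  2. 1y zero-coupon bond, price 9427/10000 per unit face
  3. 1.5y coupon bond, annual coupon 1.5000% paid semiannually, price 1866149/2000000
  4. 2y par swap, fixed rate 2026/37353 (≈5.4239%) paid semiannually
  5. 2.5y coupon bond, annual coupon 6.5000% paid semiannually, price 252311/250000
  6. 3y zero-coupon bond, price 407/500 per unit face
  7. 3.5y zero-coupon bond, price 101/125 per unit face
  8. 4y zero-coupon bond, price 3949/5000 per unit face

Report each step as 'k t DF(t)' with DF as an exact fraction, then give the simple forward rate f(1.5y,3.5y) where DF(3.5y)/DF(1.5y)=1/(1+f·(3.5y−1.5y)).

step 1 [0.5y] zero: DF = P = 9821/10000 ≈ 0.982100
step 2 [1y] zero: DF = P = 9427/10000 ≈ 0.942700
step 3 [1.5y] bond c/2=3/400: DF=(1866149/2000000 − 3/400·(0.982100+0.942700))/(1+3/400) = 4559/5000 ≈ 0.911800
step 4 [2y] swap r/2=1013/37353: DF=(1 − 1013/37353·(0.982100+0.942700+0.911800))/(1+1013/37353) = 8987/10000 ≈ 0.898700
step 5 [2.5y] bond c/2=13/400: DF=(252311/250000 − 13/400·(0.982100+0.942700+0.911800+0.898700))/(1+13/400) = 8599/10000 ≈ 0.859900
step 6 [3y] zero: DF = P = 407/500 ≈ 0.814000
step 7 [3.5y] zero: DF = P = 101/125 ≈ 0.808000
step 8 [4y] zero: DF = P = 3949/5000 ≈ 0.789800

1 1/2 9821/10000
2 1 9427/10000
3 3/2 4559/5000
4 2 8987/10000
5 5/2 8599/10000
6 3 407/500
7 7/2 101/125
8 4 3949/5000
f(1.5y,3.5y) = ((4559/5000)/(101/125) − 1)/(2) = 519/8080 ≈ 6.4233%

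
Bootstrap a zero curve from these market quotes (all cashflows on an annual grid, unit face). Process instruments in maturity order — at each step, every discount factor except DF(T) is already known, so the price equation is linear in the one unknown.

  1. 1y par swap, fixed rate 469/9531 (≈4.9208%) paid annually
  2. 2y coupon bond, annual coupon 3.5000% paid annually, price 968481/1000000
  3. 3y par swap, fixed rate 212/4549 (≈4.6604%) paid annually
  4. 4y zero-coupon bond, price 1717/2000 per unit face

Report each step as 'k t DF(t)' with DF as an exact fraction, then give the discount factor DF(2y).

1 1 9531/10000
2 2 1807/2000
3 3 1091/1250
4 4 1717/2000
DF(2y) = 1807/2000 ≈ 0.903500

step 1 [1y] swap r/1=469/9531: DF=(1 − 469/9531·(0))/(1+469/9531) = 9531/10000 ≈ 0.953100
step 2 [2y] bond c/1=7/200: DF=(968481/1000000 − 7/200·(0.953100))/(1+7/200) = 1807/2000 ≈ 0.903500
step 3 [3y] swap r/1=212/4549: DF=(1 − 212/4549·(0.953100+0.903500))/(1+212/4549) = 1091/1250 ≈ 0.872800
step 4 [4y] zero: DF = P = 1717/2000 ≈ 0.858500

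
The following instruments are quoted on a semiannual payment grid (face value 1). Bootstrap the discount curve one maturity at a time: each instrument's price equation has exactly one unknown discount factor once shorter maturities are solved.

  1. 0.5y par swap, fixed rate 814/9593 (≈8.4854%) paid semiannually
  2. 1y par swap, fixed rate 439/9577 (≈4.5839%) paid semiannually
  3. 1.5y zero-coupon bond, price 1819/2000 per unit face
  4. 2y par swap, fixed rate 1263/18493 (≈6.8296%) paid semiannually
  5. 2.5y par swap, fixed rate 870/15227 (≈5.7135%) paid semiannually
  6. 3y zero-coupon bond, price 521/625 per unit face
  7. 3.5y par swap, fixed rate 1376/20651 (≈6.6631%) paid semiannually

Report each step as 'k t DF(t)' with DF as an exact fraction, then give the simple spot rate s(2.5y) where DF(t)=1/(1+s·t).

step 1 [0.5y] swap r/2=407/9593: DF=(1 − 407/9593·(0))/(1+407/9593) = 9593/10000 ≈ 0.959300
step 2 [1y] swap r/2=439/19154: DF=(1 − 439/19154·(0.959300))/(1+439/19154) = 9561/10000 ≈ 0.956100
step 3 [1.5y] zero: DF = P = 1819/2000 ≈ 0.909500
step 4 [2y] swap r/2=1263/36986: DF=(1 − 1263/36986·(0.959300+0.956100+0.909500))/(1+1263/36986) = 8737/10000 ≈ 0.873700
step 5 [2.5y] swap r/2=435/15227: DF=(1 − 435/15227·(0.959300+0.956100+0.909500+0.873700))/(1+435/15227) = 1739/2000 ≈ 0.869500
step 6 [3y] zero: DF = P = 521/625 ≈ 0.833600
step 7 [3.5y] swap r/2=688/20651: DF=(1 − 688/20651·(0.959300+0.956100+0.909500+0.873700+0.869500+0.833600))/(1+688/20651) = 496/625 ≈ 0.793600

1 1/2 9593/10000
2 1 9561/10000
3 3/2 1819/2000
4 2 8737/10000
5 5/2 1739/2000
6 3 521/625
7 7/2 496/625
s(2.5y) = (1/(1739/2000) − 1)/(5/2) = 522/8695 ≈ 6.0035%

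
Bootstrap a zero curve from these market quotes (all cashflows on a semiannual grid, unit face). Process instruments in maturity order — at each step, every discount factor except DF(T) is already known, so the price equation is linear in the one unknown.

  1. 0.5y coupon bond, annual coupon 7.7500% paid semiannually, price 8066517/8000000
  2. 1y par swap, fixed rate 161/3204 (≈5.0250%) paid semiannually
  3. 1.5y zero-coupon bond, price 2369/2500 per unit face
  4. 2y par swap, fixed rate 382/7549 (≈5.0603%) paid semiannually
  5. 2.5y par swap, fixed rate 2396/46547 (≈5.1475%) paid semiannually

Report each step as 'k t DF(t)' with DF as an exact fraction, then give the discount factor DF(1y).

step 1 [0.5y] bond c/2=31/800: DF=(8066517/8000000 − 31/800·(0))/(1+31/800) = 9707/10000 ≈ 0.970700
step 2 [1y] swap r/2=161/6408: DF=(1 − 161/6408·(0.970700))/(1+161/6408) = 9517/10000 ≈ 0.951700
step 3 [1.5y] zero: DF = P = 2369/2500 ≈ 0.947600
step 4 [2y] swap r/2=191/7549: DF=(1 − 191/7549·(0.970700+0.951700+0.947600))/(1+191/7549) = 1809/2000 ≈ 0.904500
step 5 [2.5y] swap r/2=1198/46547: DF=(1 − 1198/46547·(0.970700+0.951700+0.947600+0.904500))/(1+1198/46547) = 4401/5000 ≈ 0.880200

1 1/2 9707/10000
2 1 9517/10000
3 3/2 2369/2500
4 2 1809/2000
5 5/2 4401/5000
DF(1y) = 9517/10000 ≈ 0.951700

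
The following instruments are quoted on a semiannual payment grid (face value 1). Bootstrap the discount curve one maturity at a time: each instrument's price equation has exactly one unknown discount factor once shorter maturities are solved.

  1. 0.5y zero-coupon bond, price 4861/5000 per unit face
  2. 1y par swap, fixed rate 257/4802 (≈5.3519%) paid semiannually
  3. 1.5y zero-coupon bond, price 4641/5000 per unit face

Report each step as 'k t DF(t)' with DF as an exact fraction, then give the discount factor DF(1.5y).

1 1/2 4861/5000
2 1 4743/5000
3 3/2 4641/5000
DF(1.5y) = 4641/5000 ≈ 0.928200

step 1 [0.5y] zero: DF = P = 4861/5000 ≈ 0.972200
step 2 [1y] swap r/2=257/9604: DF=(1 − 257/9604·(0.972200))/(1+257/9604) = 4743/5000 ≈ 0.948600
step 3 [1.5y] zero: DF = P = 4641/5000 ≈ 0.928200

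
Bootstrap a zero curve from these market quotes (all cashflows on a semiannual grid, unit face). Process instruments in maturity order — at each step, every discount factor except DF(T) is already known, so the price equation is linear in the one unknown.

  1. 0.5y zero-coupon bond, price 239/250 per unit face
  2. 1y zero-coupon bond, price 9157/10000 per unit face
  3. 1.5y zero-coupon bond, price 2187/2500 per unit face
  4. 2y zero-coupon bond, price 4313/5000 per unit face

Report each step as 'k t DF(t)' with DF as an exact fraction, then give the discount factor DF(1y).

step 1 [0.5y] zero: DF = P = 239/250 ≈ 0.956000
step 2 [1y] zero: DF = P = 9157/10000 ≈ 0.915700
step 3 [1.5y] zero: DF = P = 2187/2500 ≈ 0.874800
step 4 [2y] zero: DF = P = 4313/5000 ≈ 0.862600

1 1/2 239/250
2 1 9157/10000
3 3/2 2187/2500
4 2 4313/5000
DF(1y) = 9157/10000 ≈ 0.915700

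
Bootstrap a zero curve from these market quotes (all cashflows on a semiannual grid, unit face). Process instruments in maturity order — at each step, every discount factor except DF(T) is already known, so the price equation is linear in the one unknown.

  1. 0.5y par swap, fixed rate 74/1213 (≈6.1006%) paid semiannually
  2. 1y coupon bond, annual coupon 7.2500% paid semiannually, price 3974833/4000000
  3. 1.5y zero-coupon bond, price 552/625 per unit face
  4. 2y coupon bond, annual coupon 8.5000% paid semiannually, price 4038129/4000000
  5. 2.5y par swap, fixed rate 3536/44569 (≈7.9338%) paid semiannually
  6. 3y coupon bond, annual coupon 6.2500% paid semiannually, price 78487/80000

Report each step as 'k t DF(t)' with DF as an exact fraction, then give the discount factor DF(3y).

1 1/2 1213/1250
2 1 37/40
3 3/2 552/625
4 2 8551/10000
5 5/2 1029/1250
6 3 8163/10000
DF(3y) = 8163/10000 ≈ 0.816300

step 1 [0.5y] swap r/2=37/1213: DF=(1 − 37/1213·(0))/(1+37/1213) = 1213/1250 ≈ 0.970400
step 2 [1y] bond c/2=29/800: DF=(3974833/4000000 − 29/800·(0.970400))/(1+29/800) = 37/40 ≈ 0.925000
step 3 [1.5y] zero: DF = P = 552/625 ≈ 0.883200
step 4 [2y] bond c/2=17/400: DF=(4038129/4000000 − 17/400·(0.970400+0.925000+0.883200))/(1+17/400) = 8551/10000 ≈ 0.855100
step 5 [2.5y] swap r/2=1768/44569: DF=(1 − 1768/44569·(0.970400+0.925000+0.883200+0.855100))/(1+1768/44569) = 1029/1250 ≈ 0.823200
step 6 [3y] bond c/2=1/32: DF=(78487/80000 − 1/32·(0.970400+0.925000+0.883200+0.855100+0.823200))/(1+1/32) = 8163/10000 ≈ 0.816300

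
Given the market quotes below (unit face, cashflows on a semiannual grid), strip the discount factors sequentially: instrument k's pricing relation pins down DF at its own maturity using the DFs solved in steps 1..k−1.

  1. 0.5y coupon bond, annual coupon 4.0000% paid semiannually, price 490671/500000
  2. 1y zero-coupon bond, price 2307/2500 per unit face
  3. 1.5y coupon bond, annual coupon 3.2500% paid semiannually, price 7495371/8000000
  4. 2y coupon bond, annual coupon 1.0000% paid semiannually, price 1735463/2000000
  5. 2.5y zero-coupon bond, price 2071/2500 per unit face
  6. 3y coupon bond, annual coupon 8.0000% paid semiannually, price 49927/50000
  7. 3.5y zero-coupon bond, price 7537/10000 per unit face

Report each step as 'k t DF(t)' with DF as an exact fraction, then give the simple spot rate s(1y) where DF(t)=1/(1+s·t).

step 1 [0.5y] bond c/2=1/50: DF=(490671/500000 − 1/50·(0))/(1+1/50) = 9621/10000 ≈ 0.962100
step 2 [1y] zero: DF = P = 2307/2500 ≈ 0.922800
step 3 [1.5y] bond c/2=13/800: DF=(7495371/8000000 − 13/800·(0.962100+0.922800))/(1+13/800) = 4459/5000 ≈ 0.891800
step 4 [2y] bond c/2=1/200: DF=(1735463/2000000 − 1/200·(0.962100+0.922800+0.891800))/(1+1/200) = 531/625 ≈ 0.849600
step 5 [2.5y] zero: DF = P = 2071/2500 ≈ 0.828400
step 6 [3y] bond c/2=1/25: DF=(49927/50000 − 1/25·(0.962100+0.922800+0.891800+0.849600+0.828400))/(1+1/25) = 493/625 ≈ 0.788800
step 7 [3.5y] zero: DF = P = 7537/10000 ≈ 0.753700

1 1/2 9621/10000
2 1 2307/2500
3 3/2 4459/5000
4 2 531/625
5 5/2 2071/2500
6 3 493/625
7 7/2 7537/10000
s(1y) = (1/(2307/2500) − 1)/(1) = 193/2307 ≈ 8.3658%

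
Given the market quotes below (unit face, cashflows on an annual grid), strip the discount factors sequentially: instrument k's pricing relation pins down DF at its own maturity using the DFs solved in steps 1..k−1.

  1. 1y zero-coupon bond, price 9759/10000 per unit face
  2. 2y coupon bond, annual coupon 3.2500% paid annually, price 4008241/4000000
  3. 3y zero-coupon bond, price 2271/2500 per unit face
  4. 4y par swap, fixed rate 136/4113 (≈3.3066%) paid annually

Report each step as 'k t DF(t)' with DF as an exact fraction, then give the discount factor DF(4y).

1 1 9759/10000
2 2 4699/5000
3 3 2271/2500
4 4 1097/1250
DF(4y) = 1097/1250 ≈ 0.877600

step 1 [1y] zero: DF = P = 9759/10000 ≈ 0.975900
step 2 [2y] bond c/1=13/400: DF=(4008241/4000000 − 13/400·(0.975900))/(1+13/400) = 4699/5000 ≈ 0.939800
step 3 [3y] zero: DF = P = 2271/2500 ≈ 0.908400
step 4 [4y] swap r/1=136/4113: DF=(1 − 136/4113·(0.975900+0.939800+0.908400))/(1+136/4113) = 1097/1250 ≈ 0.877600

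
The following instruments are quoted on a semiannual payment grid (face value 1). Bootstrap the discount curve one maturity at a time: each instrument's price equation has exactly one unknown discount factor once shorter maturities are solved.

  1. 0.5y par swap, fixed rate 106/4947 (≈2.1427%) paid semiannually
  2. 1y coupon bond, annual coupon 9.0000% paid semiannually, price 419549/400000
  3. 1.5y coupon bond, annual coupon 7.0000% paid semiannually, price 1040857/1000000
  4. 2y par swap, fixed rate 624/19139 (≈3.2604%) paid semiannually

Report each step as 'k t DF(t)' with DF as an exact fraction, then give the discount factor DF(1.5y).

step 1 [0.5y] swap r/2=53/4947: DF=(1 − 53/4947·(0))/(1+53/4947) = 4947/5000 ≈ 0.989400
step 2 [1y] bond c/2=9/200: DF=(419549/400000 − 9/200·(0.989400))/(1+9/200) = 9611/10000 ≈ 0.961100
step 3 [1.5y] bond c/2=7/200: DF=(1040857/1000000 − 7/200·(0.989400+0.961100))/(1+7/200) = 9397/10000 ≈ 0.939700
step 4 [2y] swap r/2=312/19139: DF=(1 − 312/19139·(0.989400+0.961100+0.939700))/(1+312/19139) = 586/625 ≈ 0.937600

1 1/2 4947/5000
2 1 9611/10000
3 3/2 9397/10000
4 2 586/625
DF(1.5y) = 9397/10000 ≈ 0.939700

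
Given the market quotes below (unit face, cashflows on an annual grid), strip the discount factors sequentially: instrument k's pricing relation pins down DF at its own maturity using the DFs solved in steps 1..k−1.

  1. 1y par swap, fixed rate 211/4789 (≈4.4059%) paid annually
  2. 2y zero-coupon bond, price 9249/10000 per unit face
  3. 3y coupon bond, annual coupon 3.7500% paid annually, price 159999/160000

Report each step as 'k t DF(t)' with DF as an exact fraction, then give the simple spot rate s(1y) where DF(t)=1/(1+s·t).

1 1 4789/5000
2 2 9249/10000
3 3 4479/5000
s(1y) = (1/(4789/5000) − 1)/(1) = 211/4789 ≈ 4.4059%

step 1 [1y] swap r/1=211/4789: DF=(1 − 211/4789·(0))/(1+211/4789) = 4789/5000 ≈ 0.957800
step 2 [2y] zero: DF = P = 9249/10000 ≈ 0.924900
step 3 [3y] bond c/1=3/80: DF=(159999/160000 − 3/80·(0.957800+0.924900))/(1+3/80) = 4479/5000 ≈ 0.895800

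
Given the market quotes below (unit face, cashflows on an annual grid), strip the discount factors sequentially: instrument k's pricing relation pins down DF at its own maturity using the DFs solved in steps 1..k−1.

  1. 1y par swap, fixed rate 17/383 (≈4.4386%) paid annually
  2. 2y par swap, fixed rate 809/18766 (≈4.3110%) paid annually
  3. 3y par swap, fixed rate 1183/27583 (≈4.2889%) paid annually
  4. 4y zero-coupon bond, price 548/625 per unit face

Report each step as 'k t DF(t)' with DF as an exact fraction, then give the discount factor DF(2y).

step 1 [1y] swap r/1=17/383: DF=(1 − 17/383·(0))/(1+17/383) = 383/400 ≈ 0.957500
step 2 [2y] swap r/1=809/18766: DF=(1 − 809/18766·(0.957500))/(1+809/18766) = 9191/10000 ≈ 0.919100
step 3 [3y] swap r/1=1183/27583: DF=(1 − 1183/27583·(0.957500+0.919100))/(1+1183/27583) = 8817/10000 ≈ 0.881700
step 4 [4y] zero: DF = P = 548/625 ≈ 0.876800

1 1 383/400
2 2 9191/10000
3 3 8817/10000
4 4 548/625
DF(2y) = 9191/10000 ≈ 0.919100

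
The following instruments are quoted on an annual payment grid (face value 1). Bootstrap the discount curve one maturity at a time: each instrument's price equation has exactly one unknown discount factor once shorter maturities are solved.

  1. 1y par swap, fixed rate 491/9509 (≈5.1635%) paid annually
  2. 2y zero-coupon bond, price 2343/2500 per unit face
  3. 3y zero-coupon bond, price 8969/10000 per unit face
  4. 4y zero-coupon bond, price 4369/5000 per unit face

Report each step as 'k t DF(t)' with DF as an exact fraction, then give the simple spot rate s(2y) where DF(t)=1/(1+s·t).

step 1 [1y] swap r/1=491/9509: DF=(1 − 491/9509·(0))/(1+491/9509) = 9509/10000 ≈ 0.950900
step 2 [2y] zero: DF = P = 2343/2500 ≈ 0.937200
step 3 [3y] zero: DF = P = 8969/10000 ≈ 0.896900
step 4 [4y] zero: DF = P = 4369/5000 ≈ 0.873800

1 1 9509/10000
2 2 2343/2500
3 3 8969/10000
4 4 4369/5000
s(2y) = (1/(2343/2500) − 1)/(2) = 157/4686 ≈ 3.3504%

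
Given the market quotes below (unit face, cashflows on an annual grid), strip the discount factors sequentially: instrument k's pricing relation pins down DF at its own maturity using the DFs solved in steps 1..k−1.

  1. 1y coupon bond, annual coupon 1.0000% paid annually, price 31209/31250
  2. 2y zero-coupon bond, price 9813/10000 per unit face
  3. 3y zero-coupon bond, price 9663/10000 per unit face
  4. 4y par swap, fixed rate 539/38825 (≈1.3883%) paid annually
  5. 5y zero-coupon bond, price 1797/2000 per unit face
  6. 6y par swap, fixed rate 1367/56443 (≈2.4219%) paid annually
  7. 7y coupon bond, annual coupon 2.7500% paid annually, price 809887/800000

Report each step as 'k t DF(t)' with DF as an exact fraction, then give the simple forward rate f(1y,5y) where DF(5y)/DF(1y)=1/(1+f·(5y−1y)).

1 1 618/625
2 2 9813/10000
3 3 9663/10000
4 4 9461/10000
5 5 1797/2000
6 6 8633/10000
7 7 4171/5000
f(1y,5y) = ((618/625)/(1797/2000) − 1)/(4) = 301/11980 ≈ 2.5125%

step 1 [1y] bond c/1=1/100: DF=(31209/31250 − 1/100·(0))/(1+1/100) = 618/625 ≈ 0.988800
step 2 [2y] zero: DF = P = 9813/10000 ≈ 0.981300
step 3 [3y] zero: DF = P = 9663/10000 ≈ 0.966300
step 4 [4y] swap r/1=539/38825: DF=(1 − 539/38825·(0.988800+0.981300+0.966300))/(1+539/38825) = 9461/10000 ≈ 0.946100
step 5 [5y] zero: DF = P = 1797/2000 ≈ 0.898500
step 6 [6y] swap r/1=1367/56443: DF=(1 − 1367/56443·(0.988800+0.981300+0.966300+0.946100+0.898500))/(1+1367/56443) = 8633/10000 ≈ 0.863300
step 7 [7y] bond c/1=11/400: DF=(809887/800000 − 11/400·(0.988800+0.981300+0.966300+0.946100+0.898500+0.863300))/(1+11/400) = 4171/5000 ≈ 0.834200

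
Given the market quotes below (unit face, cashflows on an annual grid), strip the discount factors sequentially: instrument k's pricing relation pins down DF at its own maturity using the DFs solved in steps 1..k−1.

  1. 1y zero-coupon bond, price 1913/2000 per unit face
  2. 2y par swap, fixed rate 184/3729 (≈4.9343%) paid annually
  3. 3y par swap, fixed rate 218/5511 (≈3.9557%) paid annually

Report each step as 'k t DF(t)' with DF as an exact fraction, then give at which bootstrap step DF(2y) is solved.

step 1 [1y] zero: DF = P = 1913/2000 ≈ 0.956500
step 2 [2y] swap r/1=184/3729: DF=(1 − 184/3729·(0.956500))/(1+184/3729) = 227/250 ≈ 0.908000
step 3 [3y] swap r/1=218/5511: DF=(1 − 218/5511·(0.956500+0.908000))/(1+218/5511) = 891/1000 ≈ 0.891000

1 1 1913/2000
2 2 227/250
3 3 891/1000
DF(2y) is solved at step 2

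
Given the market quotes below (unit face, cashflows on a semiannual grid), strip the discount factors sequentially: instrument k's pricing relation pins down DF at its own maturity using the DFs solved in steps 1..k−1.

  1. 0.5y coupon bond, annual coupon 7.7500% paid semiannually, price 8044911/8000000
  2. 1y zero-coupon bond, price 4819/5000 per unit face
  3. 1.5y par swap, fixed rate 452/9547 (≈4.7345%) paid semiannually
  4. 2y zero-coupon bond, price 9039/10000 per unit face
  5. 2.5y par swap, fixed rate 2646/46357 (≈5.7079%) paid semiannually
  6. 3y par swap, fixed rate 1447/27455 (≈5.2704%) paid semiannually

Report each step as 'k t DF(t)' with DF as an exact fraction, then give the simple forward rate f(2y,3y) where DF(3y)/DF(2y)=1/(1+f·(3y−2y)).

1 1/2 9681/10000
2 1 4819/5000
3 3/2 4661/5000
4 2 9039/10000
5 5/2 8677/10000
6 3 8553/10000
f(2y,3y) = ((9039/10000)/(8553/10000) − 1)/(1) = 162/2851 ≈ 5.6822%

step 1 [0.5y] bond c/2=31/800: DF=(8044911/8000000 − 31/800·(0))/(1+31/800) = 9681/10000 ≈ 0.968100
step 2 [1y] zero: DF = P = 4819/5000 ≈ 0.963800
step 3 [1.5y] swap r/2=226/9547: DF=(1 − 226/9547·(0.968100+0.963800))/(1+226/9547) = 4661/5000 ≈ 0.932200
step 4 [2y] zero: DF = P = 9039/10000 ≈ 0.903900
step 5 [2.5y] swap r/2=1323/46357: DF=(1 − 1323/46357·(0.968100+0.963800+0.932200+0.903900))/(1+1323/46357) = 8677/10000 ≈ 0.867700
step 6 [3y] swap r/2=1447/54910: DF=(1 − 1447/54910·(0.968100+0.963800+0.932200+0.903900+0.867700))/(1+1447/54910) = 8553/10000 ≈ 0.855300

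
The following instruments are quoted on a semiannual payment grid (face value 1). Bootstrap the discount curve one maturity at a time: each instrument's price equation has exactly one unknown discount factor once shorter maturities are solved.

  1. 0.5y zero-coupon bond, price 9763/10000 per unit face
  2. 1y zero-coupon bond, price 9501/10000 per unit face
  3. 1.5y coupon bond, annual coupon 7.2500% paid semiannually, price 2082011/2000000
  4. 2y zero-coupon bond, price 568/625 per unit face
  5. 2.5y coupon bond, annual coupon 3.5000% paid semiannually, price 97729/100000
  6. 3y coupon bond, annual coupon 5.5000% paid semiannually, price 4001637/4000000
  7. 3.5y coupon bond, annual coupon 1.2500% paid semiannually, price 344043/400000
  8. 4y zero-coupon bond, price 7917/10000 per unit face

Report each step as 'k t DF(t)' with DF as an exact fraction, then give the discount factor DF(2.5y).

1 1/2 9763/10000
2 1 9501/10000
3 3/2 2343/2500
4 2 568/625
5 5/2 2239/2500
6 3 8487/10000
7 7/2 1641/2000
8 4 7917/10000
DF(2.5y) = 2239/2500 ≈ 0.895600

step 1 [0.5y] zero: DF = P = 9763/10000 ≈ 0.976300
step 2 [1y] zero: DF = P = 9501/10000 ≈ 0.950100
step 3 [1.5y] bond c/2=29/800: DF=(2082011/2000000 − 29/800·(0.976300+0.950100))/(1+29/800) = 2343/2500 ≈ 0.937200
step 4 [2y] zero: DF = P = 568/625 ≈ 0.908800
step 5 [2.5y] bond c/2=7/400: DF=(97729/100000 − 7/400·(0.976300+0.950100+0.937200+0.908800))/(1+7/400) = 2239/2500 ≈ 0.895600
step 6 [3y] bond c/2=11/400: DF=(4001637/4000000 − 11/400·(0.976300+0.950100+0.937200+0.908800+0.895600))/(1+11/400) = 8487/10000 ≈ 0.848700
step 7 [3.5y] bond c/2=1/160: DF=(344043/400000 − 1/160·(0.976300+0.950100+0.937200+0.908800+0.895600+0.848700))/(1+1/160) = 1641/2000 ≈ 0.820500
step 8 [4y] zero: DF = P = 7917/10000 ≈ 0.791700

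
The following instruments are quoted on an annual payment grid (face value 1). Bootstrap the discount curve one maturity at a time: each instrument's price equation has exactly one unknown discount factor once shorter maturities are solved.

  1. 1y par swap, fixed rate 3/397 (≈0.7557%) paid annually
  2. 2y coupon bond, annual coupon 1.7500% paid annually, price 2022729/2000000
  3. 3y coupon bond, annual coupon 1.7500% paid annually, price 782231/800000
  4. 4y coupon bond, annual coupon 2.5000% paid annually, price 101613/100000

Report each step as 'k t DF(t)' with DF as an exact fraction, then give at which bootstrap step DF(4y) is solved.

step 1 [1y] swap r/1=3/397: DF=(1 − 3/397·(0))/(1+3/397) = 397/400 ≈ 0.992500
step 2 [2y] bond c/1=7/400: DF=(2022729/2000000 − 7/400·(0.992500))/(1+7/400) = 9769/10000 ≈ 0.976900
step 3 [3y] bond c/1=7/400: DF=(782231/800000 − 7/400·(0.992500+0.976900))/(1+7/400) = 9271/10000 ≈ 0.927100
step 4 [4y] bond c/1=1/40: DF=(101613/100000 − 1/40·(0.992500+0.976900+0.927100))/(1+1/40) = 9207/10000 ≈ 0.920700

1 1 397/400
2 2 9769/10000
3 3 9271/10000
4 4 9207/10000
DF(4y) is solved at step 4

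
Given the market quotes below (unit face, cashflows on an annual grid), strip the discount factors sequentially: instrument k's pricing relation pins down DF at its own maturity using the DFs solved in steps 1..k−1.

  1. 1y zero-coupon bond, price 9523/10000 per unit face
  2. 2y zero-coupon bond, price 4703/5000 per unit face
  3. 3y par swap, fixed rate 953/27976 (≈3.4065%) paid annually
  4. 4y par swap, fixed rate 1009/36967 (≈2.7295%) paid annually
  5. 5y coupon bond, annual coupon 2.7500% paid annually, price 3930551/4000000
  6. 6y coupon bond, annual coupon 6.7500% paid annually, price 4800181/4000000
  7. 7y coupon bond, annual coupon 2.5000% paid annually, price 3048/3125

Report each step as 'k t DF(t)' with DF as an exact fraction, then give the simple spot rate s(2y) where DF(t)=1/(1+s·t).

1 1 9523/10000
2 2 4703/5000
3 3 9047/10000
4 4 8991/10000
5 5 4287/5000
6 6 4181/5000
7 7 8201/10000
s(2y) = (1/(4703/5000) − 1)/(2) = 297/9406 ≈ 3.1576%

step 1 [1y] zero: DF = P = 9523/10000 ≈ 0.952300
step 2 [2y] zero: DF = P = 4703/5000 ≈ 0.940600
step 3 [3y] swap r/1=953/27976: DF=(1 − 953/27976·(0.952300+0.940600))/(1+953/27976) = 9047/10000 ≈ 0.904700
step 4 [4y] swap r/1=1009/36967: DF=(1 − 1009/36967·(0.952300+0.940600+0.904700))/(1+1009/36967) = 8991/10000 ≈ 0.899100
step 5 [5y] bond c/1=11/400: DF=(3930551/4000000 − 11/400·(0.952300+0.940600+0.904700+0.899100))/(1+11/400) = 4287/5000 ≈ 0.857400
step 6 [6y] bond c/1=27/400: DF=(4800181/4000000 − 27/400·(0.952300+0.940600+0.904700+0.899100+0.857400))/(1+27/400) = 4181/5000 ≈ 0.836200
step 7 [7y] bond c/1=1/40: DF=(3048/3125 − 1/40·(0.952300+0.940600+0.904700+0.899100+0.857400+0.836200))/(1+1/40) = 8201/10000 ≈ 0.820100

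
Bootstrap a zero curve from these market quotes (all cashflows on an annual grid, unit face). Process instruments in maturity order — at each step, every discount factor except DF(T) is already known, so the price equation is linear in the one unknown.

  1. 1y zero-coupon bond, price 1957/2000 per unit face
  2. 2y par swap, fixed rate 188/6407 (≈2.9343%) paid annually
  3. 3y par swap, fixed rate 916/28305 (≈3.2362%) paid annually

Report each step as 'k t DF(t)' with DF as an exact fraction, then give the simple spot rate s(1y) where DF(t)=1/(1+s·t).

step 1 [1y] zero: DF = P = 1957/2000 ≈ 0.978500
step 2 [2y] swap r/1=188/6407: DF=(1 − 188/6407·(0.978500))/(1+188/6407) = 2359/2500 ≈ 0.943600
step 3 [3y] swap r/1=916/28305: DF=(1 − 916/28305·(0.978500+0.943600))/(1+916/28305) = 2271/2500 ≈ 0.908400

1 1 1957/2000
2 2 2359/2500
3 3 2271/2500
s(1y) = (1/(1957/2000) − 1)/(1) = 43/1957 ≈ 2.1972%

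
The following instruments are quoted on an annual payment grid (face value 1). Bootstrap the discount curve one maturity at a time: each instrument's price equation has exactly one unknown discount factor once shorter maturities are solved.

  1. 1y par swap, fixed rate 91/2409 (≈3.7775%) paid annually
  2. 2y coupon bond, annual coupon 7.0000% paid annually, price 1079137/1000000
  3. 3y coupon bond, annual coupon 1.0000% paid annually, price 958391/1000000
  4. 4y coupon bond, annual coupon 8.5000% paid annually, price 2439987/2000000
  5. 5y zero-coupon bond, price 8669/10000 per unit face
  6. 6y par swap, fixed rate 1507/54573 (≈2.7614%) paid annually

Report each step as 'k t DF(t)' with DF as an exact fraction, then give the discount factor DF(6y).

step 1 [1y] swap r/1=91/2409: DF=(1 − 91/2409·(0))/(1+91/2409) = 2409/2500 ≈ 0.963600
step 2 [2y] bond c/1=7/100: DF=(1079137/1000000 − 7/100·(0.963600))/(1+7/100) = 1891/2000 ≈ 0.945500
step 3 [3y] bond c/1=1/100: DF=(958391/1000000 − 1/100·(0.963600+0.945500))/(1+1/100) = 93/100 ≈ 0.930000
step 4 [4y] bond c/1=17/200: DF=(2439987/2000000 − 17/200·(0.963600+0.945500+0.930000))/(1+17/200) = 451/500 ≈ 0.902000
step 5 [5y] zero: DF = P = 8669/10000 ≈ 0.866900
step 6 [6y] swap r/1=1507/54573: DF=(1 − 1507/54573·(0.963600+0.945500+0.930000+0.902000+0.866900))/(1+1507/54573) = 8493/10000 ≈ 0.849300

1 1 2409/2500
2 2 1891/2000
3 3 93/100
4 4 451/500
5 5 8669/10000
6 6 8493/10000
DF(6y) = 8493/10000 ≈ 0.849300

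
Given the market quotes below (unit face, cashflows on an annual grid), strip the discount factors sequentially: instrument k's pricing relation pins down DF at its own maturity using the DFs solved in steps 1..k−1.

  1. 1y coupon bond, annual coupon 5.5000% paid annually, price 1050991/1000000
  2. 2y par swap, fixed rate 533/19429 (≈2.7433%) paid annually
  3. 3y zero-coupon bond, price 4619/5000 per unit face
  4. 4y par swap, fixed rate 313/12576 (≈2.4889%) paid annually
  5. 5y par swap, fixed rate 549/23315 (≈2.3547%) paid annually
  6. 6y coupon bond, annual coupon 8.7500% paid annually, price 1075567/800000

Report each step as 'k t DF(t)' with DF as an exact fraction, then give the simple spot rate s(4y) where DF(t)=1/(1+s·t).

1 1 4981/5000
2 2 9467/10000
3 3 4619/5000
4 4 9061/10000
5 5 4451/5000
6 6 8611/10000
s(4y) = (1/(9061/10000) − 1)/(4) = 939/36244 ≈ 2.5908%

step 1 [1y] bond c/1=11/200: DF=(1050991/1000000 − 11/200·(0))/(1+11/200) = 4981/5000 ≈ 0.996200
step 2 [2y] swap r/1=533/19429: DF=(1 − 533/19429·(0.996200))/(1+533/19429) = 9467/10000 ≈ 0.946700
step 3 [3y] zero: DF = P = 4619/5000 ≈ 0.923800
step 4 [4y] swap r/1=313/12576: DF=(1 − 313/12576·(0.996200+0.946700+0.923800))/(1+313/12576) = 9061/10000 ≈ 0.906100
step 5 [5y] swap r/1=549/23315: DF=(1 − 549/23315·(0.996200+0.946700+0.923800+0.906100))/(1+549/23315) = 4451/5000 ≈ 0.890200
step 6 [6y] bond c/1=7/80: DF=(1075567/800000 − 7/80·(0.996200+0.946700+0.923800+0.906100+0.890200))/(1+7/80) = 8611/10000 ≈ 0.861100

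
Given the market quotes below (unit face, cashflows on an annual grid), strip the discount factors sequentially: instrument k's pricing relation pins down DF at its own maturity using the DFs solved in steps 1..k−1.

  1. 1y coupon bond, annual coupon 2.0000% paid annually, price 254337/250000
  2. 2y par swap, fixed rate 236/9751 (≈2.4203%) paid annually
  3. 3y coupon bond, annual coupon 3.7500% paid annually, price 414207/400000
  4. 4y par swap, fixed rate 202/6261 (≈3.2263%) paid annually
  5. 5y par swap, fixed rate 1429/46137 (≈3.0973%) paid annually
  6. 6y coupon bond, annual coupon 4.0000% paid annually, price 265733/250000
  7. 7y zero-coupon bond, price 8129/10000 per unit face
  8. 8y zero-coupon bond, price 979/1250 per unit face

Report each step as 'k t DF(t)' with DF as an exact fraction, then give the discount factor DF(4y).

1 1 4987/5000
2 2 1191/1250
3 3 2319/2500
4 4 2197/2500
5 5 8571/10000
6 6 4223/5000
7 7 8129/10000
8 8 979/1250
DF(4y) = 2197/2500 ≈ 0.878800

step 1 [1y] bond c/1=1/50: DF=(254337/250000 − 1/50·(0))/(1+1/50) = 4987/5000 ≈ 0.997400
step 2 [2y] swap r/1=236/9751: DF=(1 − 236/9751·(0.997400))/(1+236/9751) = 1191/1250 ≈ 0.952800
step 3 [3y] bond c/1=3/80: DF=(414207/400000 − 3/80·(0.997400+0.952800))/(1+3/80) = 2319/2500 ≈ 0.927600
step 4 [4y] swap r/1=202/6261: DF=(1 − 202/6261·(0.997400+0.952800+0.927600))/(1+202/6261) = 2197/2500 ≈ 0.878800
step 5 [5y] swap r/1=1429/46137: DF=(1 − 1429/46137·(0.997400+0.952800+0.927600+0.878800))/(1+1429/46137) = 8571/10000 ≈ 0.857100
step 6 [6y] bond c/1=1/25: DF=(265733/250000 − 1/25·(0.997400+0.952800+0.927600+0.878800+0.857100))/(1+1/25) = 4223/5000 ≈ 0.844600
step 7 [7y] zero: DF = P = 8129/10000 ≈ 0.812900
step 8 [8y] zero: DF = P = 979/1250 ≈ 0.783200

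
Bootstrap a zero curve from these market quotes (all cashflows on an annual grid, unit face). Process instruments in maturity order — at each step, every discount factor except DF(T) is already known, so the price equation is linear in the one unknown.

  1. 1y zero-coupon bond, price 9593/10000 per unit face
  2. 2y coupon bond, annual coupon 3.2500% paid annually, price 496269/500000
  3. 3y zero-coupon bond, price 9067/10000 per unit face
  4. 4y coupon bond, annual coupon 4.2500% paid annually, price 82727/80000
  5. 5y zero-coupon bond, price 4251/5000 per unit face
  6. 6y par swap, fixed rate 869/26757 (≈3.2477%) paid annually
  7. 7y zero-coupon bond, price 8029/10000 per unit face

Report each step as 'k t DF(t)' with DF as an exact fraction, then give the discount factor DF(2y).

step 1 [1y] zero: DF = P = 9593/10000 ≈ 0.959300
step 2 [2y] bond c/1=13/400: DF=(496269/500000 − 13/400·(0.959300))/(1+13/400) = 9311/10000 ≈ 0.931100
step 3 [3y] zero: DF = P = 9067/10000 ≈ 0.906700
step 4 [4y] bond c/1=17/400: DF=(82727/80000 − 17/400·(0.959300+0.931100+0.906700))/(1+17/400) = 8779/10000 ≈ 0.877900
step 5 [5y] zero: DF = P = 4251/5000 ≈ 0.850200
step 6 [6y] swap r/1=869/26757: DF=(1 − 869/26757·(0.959300+0.931100+0.906700+0.877900+0.850200))/(1+869/26757) = 4131/5000 ≈ 0.826200
step 7 [7y] zero: DF = P = 8029/10000 ≈ 0.802900

1 1 9593/10000
2 2 9311/10000
3 3 9067/10000
4 4 8779/10000
5 5 4251/5000
6 6 4131/5000
7 7 8029/10000
DF(2y) = 9311/10000 ≈ 0.931100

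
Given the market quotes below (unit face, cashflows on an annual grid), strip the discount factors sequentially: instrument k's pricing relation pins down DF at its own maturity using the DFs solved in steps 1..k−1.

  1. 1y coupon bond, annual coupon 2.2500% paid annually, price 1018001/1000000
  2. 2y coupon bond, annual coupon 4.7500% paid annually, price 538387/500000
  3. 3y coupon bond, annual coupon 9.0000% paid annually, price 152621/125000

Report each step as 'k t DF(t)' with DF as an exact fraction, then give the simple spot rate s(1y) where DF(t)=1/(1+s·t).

1 1 2489/2500
2 2 2457/2500
3 3 598/625
s(1y) = (1/(2489/2500) − 1)/(1) = 11/2489 ≈ 0.4419%

step 1 [1y] bond c/1=9/400: DF=(1018001/1000000 − 9/400·(0))/(1+9/400) = 2489/2500 ≈ 0.995600
step 2 [2y] bond c/1=19/400: DF=(538387/500000 − 19/400·(0.995600))/(1+19/400) = 2457/2500 ≈ 0.982800
step 3 [3y] bond c/1=9/100: DF=(152621/125000 − 9/100·(0.995600+0.982800))/(1+9/100) = 598/625 ≈ 0.956800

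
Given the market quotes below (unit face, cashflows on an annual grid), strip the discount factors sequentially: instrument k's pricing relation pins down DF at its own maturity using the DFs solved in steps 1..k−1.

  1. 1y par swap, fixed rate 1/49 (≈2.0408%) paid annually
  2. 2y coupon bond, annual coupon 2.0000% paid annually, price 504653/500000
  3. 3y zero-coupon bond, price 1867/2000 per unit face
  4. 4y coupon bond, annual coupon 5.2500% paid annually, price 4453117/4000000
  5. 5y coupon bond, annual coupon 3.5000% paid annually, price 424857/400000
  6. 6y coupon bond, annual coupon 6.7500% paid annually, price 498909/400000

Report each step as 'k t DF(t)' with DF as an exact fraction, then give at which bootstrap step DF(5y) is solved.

1 1 49/50
2 2 9703/10000
3 3 1867/2000
4 4 9139/10000
5 5 4489/5000
6 6 1743/2000
DF(5y) is solved at step 5

step 1 [1y] swap r/1=1/49: DF=(1 − 1/49·(0))/(1+1/49) = 49/50 ≈ 0.980000
step 2 [2y] bond c/1=1/50: DF=(504653/500000 − 1/50·(0.980000))/(1+1/50) = 9703/10000 ≈ 0.970300
step 3 [3y] zero: DF = P = 1867/2000 ≈ 0.933500
step 4 [4y] bond c/1=21/400: DF=(4453117/4000000 − 21/400·(0.980000+0.970300+0.933500))/(1+21/400) = 9139/10000 ≈ 0.913900
step 5 [5y] bond c/1=7/200: DF=(424857/400000 − 7/200·(0.980000+0.970300+0.933500+0.913900))/(1+7/200) = 4489/5000 ≈ 0.897800
step 6 [6y] bond c/1=27/400: DF=(498909/400000 − 27/400·(0.980000+0.970300+0.933500+0.913900+0.897800))/(1+27/400) = 1743/2000 ≈ 0.871500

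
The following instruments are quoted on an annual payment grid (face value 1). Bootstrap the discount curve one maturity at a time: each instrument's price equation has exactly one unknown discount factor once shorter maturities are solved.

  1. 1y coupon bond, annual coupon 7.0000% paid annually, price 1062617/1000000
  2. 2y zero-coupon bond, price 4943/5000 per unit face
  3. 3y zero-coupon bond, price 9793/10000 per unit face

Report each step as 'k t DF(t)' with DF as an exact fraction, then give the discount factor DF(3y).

1 1 9931/10000
2 2 4943/5000
3 3 9793/10000
DF(3y) = 9793/10000 ≈ 0.979300

step 1 [1y] bond c/1=7/100: DF=(1062617/1000000 − 7/100·(0))/(1+7/100) = 9931/10000 ≈ 0.993100
step 2 [2y] zero: DF = P = 4943/5000 ≈ 0.988600
step 3 [3y] zero: DF = P = 9793/10000 ≈ 0.979300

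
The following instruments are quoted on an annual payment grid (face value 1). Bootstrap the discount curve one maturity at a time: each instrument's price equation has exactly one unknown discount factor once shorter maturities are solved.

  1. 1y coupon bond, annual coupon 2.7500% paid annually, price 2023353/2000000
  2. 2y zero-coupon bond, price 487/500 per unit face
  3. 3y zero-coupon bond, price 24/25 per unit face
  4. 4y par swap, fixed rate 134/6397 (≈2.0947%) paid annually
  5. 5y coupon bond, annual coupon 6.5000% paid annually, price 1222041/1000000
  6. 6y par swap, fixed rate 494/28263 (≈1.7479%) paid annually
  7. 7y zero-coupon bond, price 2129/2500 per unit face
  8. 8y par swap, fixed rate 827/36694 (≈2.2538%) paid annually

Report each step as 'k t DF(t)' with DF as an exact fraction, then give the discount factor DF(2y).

1 1 4923/5000
2 2 487/500
3 3 24/25
4 4 2299/2500
5 5 2283/2500
6 6 2253/2500
7 7 2129/2500
8 8 4173/5000
DF(2y) = 487/500 ≈ 0.974000

step 1 [1y] bond c/1=11/400: DF=(2023353/2000000 − 11/400·(0))/(1+11/400) = 4923/5000 ≈ 0.984600
step 2 [2y] zero: DF = P = 487/500 ≈ 0.974000
step 3 [3y] zero: DF = P = 24/25 ≈ 0.960000
step 4 [4y] swap r/1=134/6397: DF=(1 − 134/6397·(0.984600+0.974000+0.960000))/(1+134/6397) = 2299/2500 ≈ 0.919600
step 5 [5y] bond c/1=13/200: DF=(1222041/1000000 − 13/200·(0.984600+0.974000+0.960000+0.919600))/(1+13/200) = 2283/2500 ≈ 0.913200
step 6 [6y] swap r/1=494/28263: DF=(1 − 494/28263·(0.984600+0.974000+0.960000+0.919600+0.913200))/(1+494/28263) = 2253/2500 ≈ 0.901200
step 7 [7y] zero: DF = P = 2129/2500 ≈ 0.851600
step 8 [8y] swap r/1=827/36694: DF=(1 − 827/36694·(0.984600+0.974000+0.960000+0.919600+0.913200+0.901200+0.851600))/(1+827/36694) = 4173/5000 ≈ 0.834600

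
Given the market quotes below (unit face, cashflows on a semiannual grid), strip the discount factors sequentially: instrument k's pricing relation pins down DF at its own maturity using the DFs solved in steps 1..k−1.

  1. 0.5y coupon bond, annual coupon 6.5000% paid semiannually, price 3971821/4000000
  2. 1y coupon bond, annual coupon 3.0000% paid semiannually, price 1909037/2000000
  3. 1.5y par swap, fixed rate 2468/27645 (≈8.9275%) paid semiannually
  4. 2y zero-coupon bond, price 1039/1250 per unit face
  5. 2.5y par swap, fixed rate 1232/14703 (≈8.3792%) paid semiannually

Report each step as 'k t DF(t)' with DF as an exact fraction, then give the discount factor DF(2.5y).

1 1/2 9617/10000
2 1 4631/5000
3 3/2 4383/5000
4 2 1039/1250
5 5/2 1019/1250
DF(2.5y) = 1019/1250 ≈ 0.815200

step 1 [0.5y] bond c/2=13/400: DF=(3971821/4000000 − 13/400·(0))/(1+13/400) = 9617/10000 ≈ 0.961700
step 2 [1y] bond c/2=3/200: DF=(1909037/2000000 − 3/200·(0.961700))/(1+3/200) = 4631/5000 ≈ 0.926200
step 3 [1.5y] swap r/2=1234/27645: DF=(1 − 1234/27645·(0.961700+0.926200))/(1+1234/27645) = 4383/5000 ≈ 0.876600
step 4 [2y] zero: DF = P = 1039/1250 ≈ 0.831200
step 5 [2.5y] swap r/2=616/14703: DF=(1 − 616/14703·(0.961700+0.926200+0.876600+0.831200))/(1+616/14703) = 1019/1250 ≈ 0.815200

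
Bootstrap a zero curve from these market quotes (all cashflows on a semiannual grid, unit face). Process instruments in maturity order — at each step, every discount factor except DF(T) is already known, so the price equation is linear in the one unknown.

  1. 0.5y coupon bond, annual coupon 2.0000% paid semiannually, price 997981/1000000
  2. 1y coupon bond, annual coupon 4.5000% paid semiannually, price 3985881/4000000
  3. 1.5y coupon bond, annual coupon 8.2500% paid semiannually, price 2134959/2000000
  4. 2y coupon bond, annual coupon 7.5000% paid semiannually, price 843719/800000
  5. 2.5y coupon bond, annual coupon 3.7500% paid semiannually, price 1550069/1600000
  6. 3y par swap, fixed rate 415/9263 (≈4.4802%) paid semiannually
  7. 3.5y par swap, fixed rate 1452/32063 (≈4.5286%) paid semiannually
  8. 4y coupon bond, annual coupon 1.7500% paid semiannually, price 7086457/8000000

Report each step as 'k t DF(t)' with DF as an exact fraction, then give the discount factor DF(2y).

step 1 [0.5y] bond c/2=1/100: DF=(997981/1000000 − 1/100·(0))/(1+1/100) = 9881/10000 ≈ 0.988100
step 2 [1y] bond c/2=9/400: DF=(3985881/4000000 − 9/400·(0.988100))/(1+9/400) = 1191/1250 ≈ 0.952800
step 3 [1.5y] bond c/2=33/800: DF=(2134959/2000000 − 33/800·(0.988100+0.952800))/(1+33/800) = 9483/10000 ≈ 0.948300
step 4 [2y] bond c/2=3/80: DF=(843719/800000 − 3/80·(0.988100+0.952800+0.948300))/(1+3/80) = 9121/10000 ≈ 0.912100
step 5 [2.5y] bond c/2=3/160: DF=(1550069/1600000 − 3/160·(0.988100+0.952800+0.948300+0.912100))/(1+3/160) = 881/1000 ≈ 0.881000
step 6 [3y] swap r/2=415/18526: DF=(1 − 415/18526·(0.988100+0.952800+0.948300+0.912100+0.881000))/(1+415/18526) = 1751/2000 ≈ 0.875500
step 7 [3.5y] swap r/2=726/32063: DF=(1 − 726/32063·(0.988100+0.952800+0.948300+0.912100+0.881000+0.875500))/(1+726/32063) = 2137/2500 ≈ 0.854800
step 8 [4y] bond c/2=7/800: DF=(7086457/8000000 − 7/800·(0.988100+0.952800+0.948300+0.912100+0.881000+0.875500+0.854800))/(1+7/800) = 329/400 ≈ 0.822500

1 1/2 9881/10000
2 1 1191/1250
3 3/2 9483/10000
4 2 9121/10000
5 5/2 881/1000
6 3 1751/2000
7 7/2 2137/2500
8 4 329/400
DF(2y) = 9121/10000 ≈ 0.912100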